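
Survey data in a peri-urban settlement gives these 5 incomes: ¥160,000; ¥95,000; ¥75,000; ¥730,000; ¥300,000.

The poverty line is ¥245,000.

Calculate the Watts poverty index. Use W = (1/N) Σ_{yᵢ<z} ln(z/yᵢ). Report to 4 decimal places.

0.5114

Incomes under z: ¥75,000, ¥95,000, ¥160,000 (q = 3 of N = 5).
Log shortfalls: ln(245000/75000) = 1.1838; ln(245000/95000) = 0.9474; ln(245000/160000) = 0.4261.
W = 2.557236 / 5 = 0.5114.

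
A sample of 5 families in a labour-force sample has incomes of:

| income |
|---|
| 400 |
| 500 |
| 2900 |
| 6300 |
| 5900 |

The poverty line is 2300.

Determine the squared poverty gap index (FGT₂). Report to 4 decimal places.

Poor units: 400, 500 (q = 2 of N = 5).
Shortfall ratios: (2300−400)/2300 = 0.8261; (2300−500)/2300 = 0.7826.
Squared: 0.6824; 0.6125.
Sum = 1.294896; P₂ = 1.294896 / 5 = 0.2590.

0.2590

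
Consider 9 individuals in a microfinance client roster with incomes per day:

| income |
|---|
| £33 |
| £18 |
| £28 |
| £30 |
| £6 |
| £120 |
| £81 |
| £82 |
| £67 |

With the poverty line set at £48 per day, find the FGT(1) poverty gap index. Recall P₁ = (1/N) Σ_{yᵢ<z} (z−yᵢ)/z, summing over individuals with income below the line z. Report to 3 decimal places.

0.289

Poor units: £6, £18, £28, £30, £33 (q = 5 of N = 9).
Gap ratios (z−y)/z: (48−6)/48 = 0.8750; (48−18)/48 = 0.6250; (48−28)/48 = 0.4167; (48−30)/48 = 0.3750; (48−33)/48 = 0.3125.
Σ = 2.604167. Dividing by the full population N = 9 gives P₁ = 0.289.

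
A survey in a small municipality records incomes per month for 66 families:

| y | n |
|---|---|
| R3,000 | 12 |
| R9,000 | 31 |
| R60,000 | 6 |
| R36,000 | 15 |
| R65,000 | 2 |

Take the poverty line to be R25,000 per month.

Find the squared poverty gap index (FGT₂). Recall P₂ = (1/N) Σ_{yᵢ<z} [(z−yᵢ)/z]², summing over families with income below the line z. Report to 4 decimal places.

0.3332

Incomes under z: 12×R3,000, 31×R9,000 (q = 43 of N = 66).
Normalized shortfalls: (25000−3000)/25000 = 0.8800 (×12); (25000−9000)/25000 = 0.6400 (×31).
Squared: 0.7744 (×12); 0.4096 (×31).
Sum = 21.990400; P₂ = 21.990400 / 66 = 0.3332.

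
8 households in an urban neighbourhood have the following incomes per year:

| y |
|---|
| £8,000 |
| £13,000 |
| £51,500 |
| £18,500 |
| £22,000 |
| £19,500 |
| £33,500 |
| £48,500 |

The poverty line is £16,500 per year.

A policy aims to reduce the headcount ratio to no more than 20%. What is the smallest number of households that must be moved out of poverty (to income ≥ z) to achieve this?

Currently q = 2 of N = 8 are below the line (H = 0.250).
A headcount ratio of at most 20% allows at most ⌊0.20 × 8⌋ = 1 poor households.
So at least 2 − 1 = 1 must be lifted.

1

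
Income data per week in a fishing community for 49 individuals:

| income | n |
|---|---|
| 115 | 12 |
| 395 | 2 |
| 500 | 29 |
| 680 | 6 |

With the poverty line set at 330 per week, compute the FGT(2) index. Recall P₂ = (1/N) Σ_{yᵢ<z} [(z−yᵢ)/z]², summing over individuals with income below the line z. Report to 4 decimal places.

Poor units: 12×115 (q = 12 of N = 49).
Relative gaps: (330−115)/330 = 0.6515 (×12).
Squared: 0.4245 (×12).
Sum = 5.093664; P₂ = 5.093664 / 49 = 0.1040.

0.1040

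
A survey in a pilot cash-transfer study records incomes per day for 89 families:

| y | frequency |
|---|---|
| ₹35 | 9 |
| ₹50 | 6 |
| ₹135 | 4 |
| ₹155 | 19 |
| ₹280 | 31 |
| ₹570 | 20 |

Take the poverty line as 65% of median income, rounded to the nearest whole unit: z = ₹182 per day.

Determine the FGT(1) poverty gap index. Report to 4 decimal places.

Incomes under z: 9×₹35, 6×₹50, 4×₹135, 19×₹155 (q = 38 of N = 89).
Shortfall ratios: (182−35)/182 = 0.8077 (×9); (182−50)/182 = 0.7253 (×6); (182−135)/182 = 0.2582 (×4); (182−155)/182 = 0.1484 (×19).
Sum of shortfalls = 15.472527; P₁ averages over all N: 15.472527 / 89 = 0.1738.

0.1738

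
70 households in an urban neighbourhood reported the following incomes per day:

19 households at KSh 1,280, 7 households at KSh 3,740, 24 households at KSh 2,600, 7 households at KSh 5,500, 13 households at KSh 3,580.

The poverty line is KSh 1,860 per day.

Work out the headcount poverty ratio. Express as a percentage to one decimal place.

19 of the 70 households have income below KSh 1,860.
H = 19/70 = 27.1%.

27.1%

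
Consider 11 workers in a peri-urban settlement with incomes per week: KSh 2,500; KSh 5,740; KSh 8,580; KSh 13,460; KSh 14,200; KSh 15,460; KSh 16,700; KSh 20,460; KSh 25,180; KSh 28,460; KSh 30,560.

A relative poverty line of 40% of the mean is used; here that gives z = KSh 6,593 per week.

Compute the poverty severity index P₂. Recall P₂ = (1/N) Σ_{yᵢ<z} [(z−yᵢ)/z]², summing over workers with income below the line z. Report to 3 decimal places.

0.037

Poor units: KSh 2,500, KSh 5,740 (q = 2 of N = 11).
Normalized shortfalls: (6593−2500)/6593 = 0.6208; (6593−5740)/6593 = 0.1294.
Squared: 0.3854; 0.0167.
Sum = 0.402144; P₂ = 0.402144 / 11 = 0.037.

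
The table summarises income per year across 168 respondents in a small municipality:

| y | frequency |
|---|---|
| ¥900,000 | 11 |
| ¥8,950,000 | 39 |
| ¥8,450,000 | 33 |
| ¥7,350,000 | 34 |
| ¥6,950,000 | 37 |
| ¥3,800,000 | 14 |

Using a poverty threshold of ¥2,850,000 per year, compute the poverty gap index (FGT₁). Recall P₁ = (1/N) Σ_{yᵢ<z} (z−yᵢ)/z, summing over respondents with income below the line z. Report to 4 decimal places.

Below the line: 11×¥900,000 (q = 11 of N = 168).
Shortfall ratios: (2850000−900000)/2850000 = 0.6842 (×11).
Sum of shortfalls = 7.526316; P₁ averages over all N: 7.526316 / 168 = 0.0448.

0.0448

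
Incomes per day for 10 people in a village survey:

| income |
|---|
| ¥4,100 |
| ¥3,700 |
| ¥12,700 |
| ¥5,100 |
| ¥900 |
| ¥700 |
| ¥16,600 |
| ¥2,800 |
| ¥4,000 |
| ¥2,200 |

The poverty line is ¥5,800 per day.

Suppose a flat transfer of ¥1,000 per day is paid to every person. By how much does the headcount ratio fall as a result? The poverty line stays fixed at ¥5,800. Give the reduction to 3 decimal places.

0.100

Before: below the line — ¥700, ¥900, ¥2,200, ¥2,800, ¥3,700, ¥4,000, ¥4,100, ¥5,100; headcount ratio = 0.80000.
After the ¥1,000 transfer: below the line — ¥1,700, ¥1,900, ¥3,200, ¥3,800, ¥4,700, ¥5,000, ¥5,100; headcount ratio = 0.70000.
Reduction = 0.80000 − 0.70000 = 0.100.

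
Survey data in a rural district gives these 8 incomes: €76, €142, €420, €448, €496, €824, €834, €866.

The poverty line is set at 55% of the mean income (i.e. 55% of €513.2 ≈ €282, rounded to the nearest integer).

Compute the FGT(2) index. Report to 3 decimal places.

Poor units: €76, €142 (q = 2 of N = 8).
Shortfall ratios: (282−76)/282 = 0.7305; (282−142)/282 = 0.4965.
Squared: 0.5336; 0.2465.
Sum = 0.780092; P₂ = 0.780092 / 8 = 0.098.

0.098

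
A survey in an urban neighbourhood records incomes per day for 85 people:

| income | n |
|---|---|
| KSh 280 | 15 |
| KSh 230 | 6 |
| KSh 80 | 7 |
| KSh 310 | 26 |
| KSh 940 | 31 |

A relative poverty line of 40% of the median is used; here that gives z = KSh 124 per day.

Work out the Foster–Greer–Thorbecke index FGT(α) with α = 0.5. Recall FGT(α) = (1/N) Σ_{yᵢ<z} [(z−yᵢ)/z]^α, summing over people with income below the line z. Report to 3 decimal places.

0.049

Incomes under z: 7×KSh 80 (q = 7 of N = 85).
Normalized shortfalls: (124−80)/124 = 0.3548 (×7).
Raised to α = 0.5: 0.59568 (×7).
Sum = 4.169784; FGT(0.5) = 4.169784 / 85 = 0.049.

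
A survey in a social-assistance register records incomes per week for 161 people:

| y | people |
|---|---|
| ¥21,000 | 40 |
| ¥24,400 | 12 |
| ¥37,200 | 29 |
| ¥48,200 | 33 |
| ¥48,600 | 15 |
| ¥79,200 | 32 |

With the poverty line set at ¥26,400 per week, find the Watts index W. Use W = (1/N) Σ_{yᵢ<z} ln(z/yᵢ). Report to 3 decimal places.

0.063

Incomes under z: 40×¥21,000, 12×¥24,400 (q = 52 of N = 161).
ln(z/y) terms: ln(26400/21000) = 0.2288 (×40); ln(26400/24400) = 0.0788 (×12).
W = 10.099033 / 161 = 0.063.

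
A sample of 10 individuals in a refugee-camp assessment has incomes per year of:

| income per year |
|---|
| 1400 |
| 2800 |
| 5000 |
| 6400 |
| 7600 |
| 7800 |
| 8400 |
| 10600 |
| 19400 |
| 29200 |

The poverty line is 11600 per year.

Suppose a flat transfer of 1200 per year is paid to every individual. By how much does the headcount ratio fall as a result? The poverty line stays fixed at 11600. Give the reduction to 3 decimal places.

0.100

Before: below the line — 1400, 2800, 5000, 6400, 7600, 7800, 8400, 10600; headcount ratio = 0.80000.
After the 1200 transfer: below the line — 2600, 4000, 6200, 7600, 8800, 9000, 9600; headcount ratio = 0.70000.
Reduction = 0.80000 − 0.70000 = 0.100.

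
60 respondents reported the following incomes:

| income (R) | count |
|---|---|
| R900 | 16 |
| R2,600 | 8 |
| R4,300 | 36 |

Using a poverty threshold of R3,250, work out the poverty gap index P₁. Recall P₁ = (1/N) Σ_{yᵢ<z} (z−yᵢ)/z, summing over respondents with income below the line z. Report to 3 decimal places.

0.219

Poor units: 16×R900, 8×R2,600 (q = 24 of N = 60).
Shortfall ratios: (3250−900)/3250 = 0.7231 (×16); (3250−2600)/3250 = 0.2000 (×8).
Σ = 13.169231. Dividing by the full population N = 60 gives P₁ = 0.219.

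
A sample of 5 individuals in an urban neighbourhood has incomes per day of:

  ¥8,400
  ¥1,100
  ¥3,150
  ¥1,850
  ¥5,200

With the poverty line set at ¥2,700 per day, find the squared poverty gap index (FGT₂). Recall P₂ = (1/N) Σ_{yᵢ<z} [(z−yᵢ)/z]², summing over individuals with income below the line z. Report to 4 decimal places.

Incomes under z: ¥1,100, ¥1,850 (q = 2 of N = 5).
Gap ratios (z−y)/z: (2700−1100)/2700 = 0.5926; (2700−1850)/2700 = 0.3148.
Squared: 0.3512; 0.0991.
Sum = 0.450274; P₂ = 0.450274 / 5 = 0.0901.

0.0901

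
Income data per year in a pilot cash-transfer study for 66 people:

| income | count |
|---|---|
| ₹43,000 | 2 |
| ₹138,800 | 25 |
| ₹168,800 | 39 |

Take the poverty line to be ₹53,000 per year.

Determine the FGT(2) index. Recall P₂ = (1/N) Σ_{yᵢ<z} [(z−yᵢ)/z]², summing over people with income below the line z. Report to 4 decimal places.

Poor units: 2×₹43,000 (q = 2 of N = 66).
Shortfall ratios: (53000−43000)/53000 = 0.1887 (×2).
Squared: 0.0356 (×2).
Sum = 0.071200; P₂ = 0.071200 / 66 = 0.0011.

0.0011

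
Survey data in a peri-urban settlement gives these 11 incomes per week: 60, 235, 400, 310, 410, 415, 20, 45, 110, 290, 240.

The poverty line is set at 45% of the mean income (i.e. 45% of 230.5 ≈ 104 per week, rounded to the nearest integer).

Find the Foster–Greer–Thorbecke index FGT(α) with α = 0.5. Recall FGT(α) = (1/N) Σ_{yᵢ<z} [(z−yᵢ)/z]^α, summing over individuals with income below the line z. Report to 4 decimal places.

Poor units: 20, 45, 60 (q = 3 of N = 11).
Relative gaps: (104−20)/104 = 0.8077; (104−45)/104 = 0.5673; (104−60)/104 = 0.4231.
Raised to α = 0.5: 0.89872; 0.75320; 0.65044.
Sum = 2.302359; FGT(0.5) = 2.302359 / 11 = 0.2093.

0.2093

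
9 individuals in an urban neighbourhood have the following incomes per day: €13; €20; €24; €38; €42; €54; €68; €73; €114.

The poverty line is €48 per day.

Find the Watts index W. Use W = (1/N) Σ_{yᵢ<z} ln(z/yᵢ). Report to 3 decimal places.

0.360

Poor units: €13, €20, €24, €38, €42 (q = 5 of N = 9).
ln(z/y) terms: ln(48/13) = 1.3063; ln(48/20) = 0.8755; ln(48/24) = 0.6931; ln(48/38) = 0.2336; ln(48/42) = 0.1335.
W = 3.242014 / 9 = 0.360.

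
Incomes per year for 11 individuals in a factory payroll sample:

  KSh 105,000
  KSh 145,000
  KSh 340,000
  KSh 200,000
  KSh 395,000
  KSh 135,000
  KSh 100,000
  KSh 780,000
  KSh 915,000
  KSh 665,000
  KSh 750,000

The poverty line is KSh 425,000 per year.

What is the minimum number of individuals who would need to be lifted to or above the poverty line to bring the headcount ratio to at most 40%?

3

Currently q = 7 of N = 11 are below the line (H = 0.636).
A headcount ratio of at most 40% allows at most ⌊0.40 × 11⌋ = 4 poor individuals.
So at least 7 − 4 = 3 must be lifted.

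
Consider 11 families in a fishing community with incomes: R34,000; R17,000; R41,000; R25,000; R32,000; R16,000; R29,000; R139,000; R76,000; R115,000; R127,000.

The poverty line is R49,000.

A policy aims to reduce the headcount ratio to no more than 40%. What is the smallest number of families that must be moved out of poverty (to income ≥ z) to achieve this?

7 of the 11 families are poor, so H = 7/11 = 0.636.
A headcount ratio of at most 40% allows at most ⌊0.40 × 11⌋ = 4 poor families.
So at least 7 − 4 = 3 must be lifted.

3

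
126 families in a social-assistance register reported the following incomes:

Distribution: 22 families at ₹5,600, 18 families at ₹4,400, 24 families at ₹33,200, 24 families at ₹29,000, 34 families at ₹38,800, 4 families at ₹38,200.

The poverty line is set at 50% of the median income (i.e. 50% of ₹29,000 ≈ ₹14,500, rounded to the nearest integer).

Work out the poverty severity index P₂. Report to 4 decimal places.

Below the line: 18×₹4,400, 22×₹5,600 (q = 40 of N = 126).
Gap ratios (z−y)/z: (14500−4400)/14500 = 0.6966 (×18); (14500−5600)/14500 = 0.6138 (×22).
Squared: 0.4852 (×18); 0.3767 (×22).
Sum = 17.021641; P₂ = 17.021641 / 126 = 0.1351.

0.1351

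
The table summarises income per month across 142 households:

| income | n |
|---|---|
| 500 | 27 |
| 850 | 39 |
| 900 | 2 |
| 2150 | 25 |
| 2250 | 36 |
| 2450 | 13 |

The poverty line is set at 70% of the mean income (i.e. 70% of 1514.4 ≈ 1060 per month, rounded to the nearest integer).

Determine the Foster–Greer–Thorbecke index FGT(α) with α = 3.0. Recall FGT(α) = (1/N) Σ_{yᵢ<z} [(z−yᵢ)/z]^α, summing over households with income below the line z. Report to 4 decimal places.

Below z: 27×500, 39×850, 2×900 (q = 68 of N = 142).
Gap ratios (z−y)/z: (1060−500)/1060 = 0.5283 (×27); (1060−850)/1060 = 0.1981 (×39); (1060−900)/1060 = 0.1509 (×2).
Raised to α = 3.0: 0.14745 (×27); 0.00778 (×39); 0.00344 (×2).
Sum = 4.291297; FGT(3.0) = 4.291297 / 142 = 0.0302.

0.0302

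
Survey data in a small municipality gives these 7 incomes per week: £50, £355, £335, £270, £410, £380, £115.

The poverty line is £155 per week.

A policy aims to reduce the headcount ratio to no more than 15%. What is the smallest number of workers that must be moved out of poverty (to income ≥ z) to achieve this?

Currently q = 2 of N = 7 are below the line (H = 0.286).
A headcount ratio of at most 15% allows at most ⌊0.15 × 7⌋ = 1 poor workers.
So at least 2 − 1 = 1 must be lifted.

1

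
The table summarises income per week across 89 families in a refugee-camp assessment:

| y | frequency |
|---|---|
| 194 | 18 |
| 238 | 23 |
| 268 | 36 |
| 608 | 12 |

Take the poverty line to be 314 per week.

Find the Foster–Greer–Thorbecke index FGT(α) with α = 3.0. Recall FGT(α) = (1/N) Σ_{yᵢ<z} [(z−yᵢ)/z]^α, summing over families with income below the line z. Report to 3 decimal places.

0.016

Poor units: 18×194, 23×238, 36×268 (q = 77 of N = 89).
Relative gaps: (314−194)/314 = 0.3822 (×18); (314−238)/314 = 0.2420 (×23); (314−268)/314 = 0.1465 (×36).
Raised to α = 3.0: 0.05582 (×18); 0.01418 (×23); 0.00314 (×36).
Sum = 1.443985; FGT(3.0) = 1.443985 / 89 = 0.016.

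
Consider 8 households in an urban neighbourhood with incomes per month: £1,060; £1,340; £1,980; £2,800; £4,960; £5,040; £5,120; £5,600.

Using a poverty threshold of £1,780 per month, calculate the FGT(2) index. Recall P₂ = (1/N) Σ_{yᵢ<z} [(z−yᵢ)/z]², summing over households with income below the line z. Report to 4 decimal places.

0.0281

Below z: £1,060, £1,340 (q = 2 of N = 8).
Relative gaps: (1780−1060)/1780 = 0.4045; (1780−1340)/1780 = 0.2472.
Squared: 0.1636; 0.0611.
Sum = 0.224719; P₂ = 0.224719 / 8 = 0.0281.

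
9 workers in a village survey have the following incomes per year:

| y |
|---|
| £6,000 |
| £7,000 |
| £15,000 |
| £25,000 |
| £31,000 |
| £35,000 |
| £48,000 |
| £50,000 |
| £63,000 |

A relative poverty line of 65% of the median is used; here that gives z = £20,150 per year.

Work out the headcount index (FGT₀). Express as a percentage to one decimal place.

33.3%

3 of the 9 workers have income below £20,150.
H = 3/9 = 33.3%.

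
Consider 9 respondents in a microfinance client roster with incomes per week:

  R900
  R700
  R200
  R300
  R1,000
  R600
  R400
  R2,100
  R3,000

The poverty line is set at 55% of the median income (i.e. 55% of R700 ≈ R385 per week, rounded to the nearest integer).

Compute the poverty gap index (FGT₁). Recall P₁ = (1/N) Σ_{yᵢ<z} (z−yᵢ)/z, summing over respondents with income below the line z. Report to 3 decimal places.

Poor units: R200, R300 (q = 2 of N = 9).
Normalized shortfalls: (385−200)/385 = 0.4805; (385−300)/385 = 0.2208.
Sum of shortfalls = 0.701299; P₁ averages over all N: 0.701299 / 9 = 0.078.

0.078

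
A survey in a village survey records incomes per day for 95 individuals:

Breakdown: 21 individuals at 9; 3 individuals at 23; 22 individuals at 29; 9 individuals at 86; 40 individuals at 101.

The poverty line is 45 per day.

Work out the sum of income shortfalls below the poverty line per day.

1174

Incomes under z: 21×9, 3×23, 22×29 (q = 46 of N = 95).
Individual gaps: 21×(45−9) = 756; 3×(45−23) = 66; 22×(45−29) = 352.
Aggregate gap = 1174.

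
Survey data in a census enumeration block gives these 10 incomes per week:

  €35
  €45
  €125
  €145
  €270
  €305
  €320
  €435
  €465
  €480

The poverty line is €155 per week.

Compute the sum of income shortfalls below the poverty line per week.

€270

Poor units: €35, €45, €125, €145 (q = 4 of N = 10).
Individual gaps: 155−35 = 120; 155−45 = 110; 155−125 = 30; 155−145 = 10.
Aggregate gap = €270.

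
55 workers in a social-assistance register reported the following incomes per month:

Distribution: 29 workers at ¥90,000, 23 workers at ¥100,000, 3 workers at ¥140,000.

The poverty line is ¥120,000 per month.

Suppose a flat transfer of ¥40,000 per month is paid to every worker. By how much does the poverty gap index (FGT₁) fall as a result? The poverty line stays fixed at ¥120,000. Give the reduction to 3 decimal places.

0.202

Before: below the line — 29×¥90,000, 23×¥100,000; poverty gap index (FGT₁) = 0.20152.
After the ¥40,000 transfer: below the line — none; poverty gap index (FGT₁) = 0.00000.
Reduction = 0.20152 − 0.00000 = 0.202.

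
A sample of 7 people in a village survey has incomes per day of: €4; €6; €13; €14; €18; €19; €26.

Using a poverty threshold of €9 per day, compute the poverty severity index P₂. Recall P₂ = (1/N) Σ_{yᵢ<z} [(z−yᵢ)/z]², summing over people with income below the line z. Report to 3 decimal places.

Poor units: €4, €6 (q = 2 of N = 7).
Normalized shortfalls: (9−4)/9 = 0.5556; (9−6)/9 = 0.3333.
Squared: 0.3086; 0.1111.
Sum = 0.419753; P₂ = 0.419753 / 7 = 0.060.

0.060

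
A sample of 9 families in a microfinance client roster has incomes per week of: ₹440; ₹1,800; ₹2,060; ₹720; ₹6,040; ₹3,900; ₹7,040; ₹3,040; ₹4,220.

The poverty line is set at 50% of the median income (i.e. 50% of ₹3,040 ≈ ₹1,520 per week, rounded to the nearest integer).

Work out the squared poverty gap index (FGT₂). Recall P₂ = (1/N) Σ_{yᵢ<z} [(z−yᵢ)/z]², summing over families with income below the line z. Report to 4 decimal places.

0.0869

Below the line: ₹440, ₹720 (q = 2 of N = 9).
Shortfall ratios: (1520−440)/1520 = 0.7105; (1520−720)/1520 = 0.5263.
Squared: 0.5048; 0.2770.
Sum = 0.781856; P₂ = 0.781856 / 9 = 0.0869.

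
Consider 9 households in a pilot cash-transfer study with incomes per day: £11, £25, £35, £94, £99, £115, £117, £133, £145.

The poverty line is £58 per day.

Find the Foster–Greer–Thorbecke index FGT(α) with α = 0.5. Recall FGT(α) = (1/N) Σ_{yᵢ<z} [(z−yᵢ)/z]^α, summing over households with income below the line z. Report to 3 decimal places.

0.254

Incomes under z: £11, £25, £35 (q = 3 of N = 9).
Shortfall ratios: (58−11)/58 = 0.8103; (58−25)/58 = 0.5690; (58−35)/58 = 0.3966.
Raised to α = 0.5: 0.90019; 0.75430; 0.62972.
Sum = 2.284213; FGT(0.5) = 2.284213 / 9 = 0.254.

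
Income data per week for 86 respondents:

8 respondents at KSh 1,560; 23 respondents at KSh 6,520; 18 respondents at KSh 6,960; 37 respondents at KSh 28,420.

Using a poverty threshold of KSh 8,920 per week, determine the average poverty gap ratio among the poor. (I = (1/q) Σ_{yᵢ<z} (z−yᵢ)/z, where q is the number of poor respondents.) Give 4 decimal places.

0.3417

Poor units: 8×KSh 1,560, 23×KSh 6,520, 18×KSh 6,960 (q = 49 of N = 86).
Relative gaps: 0.8251 (×8), 0.2691 (×23), 0.2197 (×18); sum = 16.744395.
The income-gap ratio divides by q (the poor only): 16.744395 / 49 = 0.3417.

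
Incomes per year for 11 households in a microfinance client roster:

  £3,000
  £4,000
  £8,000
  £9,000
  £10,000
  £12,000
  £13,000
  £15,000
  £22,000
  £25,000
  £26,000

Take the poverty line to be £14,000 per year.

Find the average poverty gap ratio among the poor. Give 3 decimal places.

Incomes under z: £3,000, £4,000, £8,000, £9,000, £10,000, £12,000, £13,000 (q = 7 of N = 11).
Relative gaps: 0.7857, 0.7143, 0.4286, 0.3571, 0.2857, 0.1429, 0.0714; sum = 2.785714.
The income-gap ratio divides by q (the poor only): 2.785714 / 7 = 0.398.

0.398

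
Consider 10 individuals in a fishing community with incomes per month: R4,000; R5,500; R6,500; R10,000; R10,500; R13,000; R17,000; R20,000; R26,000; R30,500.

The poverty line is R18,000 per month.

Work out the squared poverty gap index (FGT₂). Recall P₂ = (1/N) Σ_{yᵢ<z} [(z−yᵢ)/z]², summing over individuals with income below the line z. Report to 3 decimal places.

Below the line: R4,000, R5,500, R6,500, R10,000, R10,500, R13,000, R17,000 (q = 7 of N = 10).
Gap ratios (z−y)/z: (18000−4000)/18000 = 0.7778; (18000−5500)/18000 = 0.6944; (18000−6500)/18000 = 0.6389; (18000−10000)/18000 = 0.4444; (18000−10500)/18000 = 0.4167; (18000−13000)/18000 = 0.2778; (18000−17000)/18000 = 0.0556.
Squared: 0.6049; 0.4823; 0.4082; 0.1975; 0.1736; 0.0772; 0.0031.
Sum = 1.946759; P₂ = 1.946759 / 10 = 0.195.

0.195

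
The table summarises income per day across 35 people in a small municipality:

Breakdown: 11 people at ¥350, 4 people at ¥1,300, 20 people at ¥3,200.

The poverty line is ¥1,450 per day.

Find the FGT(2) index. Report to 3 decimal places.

0.182

Below the line: 11×¥350, 4×¥1,300 (q = 15 of N = 35).
Shortfall ratios: (1450−350)/1450 = 0.7586 (×11); (1450−1300)/1450 = 0.1034 (×4).
Squared: 0.5755 (×11); 0.0107 (×4).
Sum = 6.373365; P₂ = 6.373365 / 35 = 0.182.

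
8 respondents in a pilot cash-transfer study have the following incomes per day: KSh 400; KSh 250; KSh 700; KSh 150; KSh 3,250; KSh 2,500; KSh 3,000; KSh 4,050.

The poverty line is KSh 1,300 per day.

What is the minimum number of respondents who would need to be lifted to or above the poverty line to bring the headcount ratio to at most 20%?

4 of the 8 respondents are poor, so H = 4/8 = 0.500.
A headcount ratio of at most 20% allows at most ⌊0.20 × 8⌋ = 1 poor respondents.
So at least 4 − 1 = 3 must be lifted.

3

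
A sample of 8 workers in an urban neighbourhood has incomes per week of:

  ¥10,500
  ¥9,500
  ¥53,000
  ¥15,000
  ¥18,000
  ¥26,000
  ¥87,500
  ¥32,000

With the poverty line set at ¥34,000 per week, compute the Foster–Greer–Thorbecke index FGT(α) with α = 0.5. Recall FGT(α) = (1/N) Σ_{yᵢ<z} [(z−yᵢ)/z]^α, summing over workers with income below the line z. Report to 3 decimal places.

0.480

Incomes under z: ¥9,500, ¥10,500, ¥15,000, ¥18,000, ¥26,000, ¥32,000 (q = 6 of N = 8).
Gap ratios (z−y)/z: (34000−9500)/34000 = 0.7206; (34000−10500)/34000 = 0.6912; (34000−15000)/34000 = 0.5588; (34000−18000)/34000 = 0.4706; (34000−26000)/34000 = 0.2353; (34000−32000)/34000 = 0.0588.
Raised to α = 0.5: 0.84887; 0.83137; 0.74755; 0.68599; 0.48507; 0.24254.
Sum = 3.841391; FGT(0.5) = 3.841391 / 8 = 0.480.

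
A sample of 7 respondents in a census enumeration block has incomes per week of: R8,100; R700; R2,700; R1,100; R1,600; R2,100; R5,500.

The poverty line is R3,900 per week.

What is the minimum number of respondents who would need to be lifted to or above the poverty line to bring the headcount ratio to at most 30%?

3

Currently q = 5 of N = 7 are below the line (H = 0.714).
A headcount ratio of at most 30% allows at most ⌊0.30 × 7⌋ = 2 poor respondents.
So at least 5 − 2 = 3 must be lifted.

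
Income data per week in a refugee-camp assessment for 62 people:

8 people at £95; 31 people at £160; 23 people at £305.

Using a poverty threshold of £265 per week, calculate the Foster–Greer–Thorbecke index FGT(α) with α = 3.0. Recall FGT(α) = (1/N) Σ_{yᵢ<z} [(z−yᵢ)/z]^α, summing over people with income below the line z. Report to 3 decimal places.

0.065

Below z: 8×£95, 31×£160 (q = 39 of N = 62).
Relative gaps: (265−95)/265 = 0.6415 (×8); (265−160)/265 = 0.3962 (×31).
Raised to α = 3.0: 0.26400 (×8); 0.06221 (×31).
Sum = 4.040402; FGT(3.0) = 4.040402 / 62 = 0.065.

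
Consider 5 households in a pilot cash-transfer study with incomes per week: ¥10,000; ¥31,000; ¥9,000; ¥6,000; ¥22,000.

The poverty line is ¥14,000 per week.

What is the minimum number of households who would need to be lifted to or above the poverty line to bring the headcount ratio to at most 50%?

1

Currently q = 3 of N = 5 are below the line (H = 0.600).
A headcount ratio of at most 50% allows at most ⌊0.50 × 5⌋ = 2 poor households.
So at least 3 − 2 = 1 must be lifted.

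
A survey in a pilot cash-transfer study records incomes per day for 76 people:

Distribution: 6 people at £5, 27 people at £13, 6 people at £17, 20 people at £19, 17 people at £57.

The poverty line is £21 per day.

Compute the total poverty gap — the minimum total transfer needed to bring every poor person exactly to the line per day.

Below the line: 6×£5, 27×£13, 6×£17, 20×£19 (q = 59 of N = 76).
Individual gaps: 6×(21−5) = 96; 27×(21−13) = 216; 6×(21−17) = 24; 20×(21−19) = 40.
Aggregate gap = £376.

£376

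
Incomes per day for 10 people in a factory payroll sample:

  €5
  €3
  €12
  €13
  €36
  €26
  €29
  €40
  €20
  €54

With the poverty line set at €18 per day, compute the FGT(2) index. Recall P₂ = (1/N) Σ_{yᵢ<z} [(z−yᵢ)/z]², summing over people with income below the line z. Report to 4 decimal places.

0.1404

Below z: €3, €5, €12, €13 (q = 4 of N = 10).
Relative gaps: (18−3)/18 = 0.8333; (18−5)/18 = 0.7222; (18−12)/18 = 0.3333; (18−13)/18 = 0.2778.
Squared: 0.6944; 0.5216; 0.1111; 0.0772.
Sum = 1.404321; P₂ = 1.404321 / 10 = 0.1404.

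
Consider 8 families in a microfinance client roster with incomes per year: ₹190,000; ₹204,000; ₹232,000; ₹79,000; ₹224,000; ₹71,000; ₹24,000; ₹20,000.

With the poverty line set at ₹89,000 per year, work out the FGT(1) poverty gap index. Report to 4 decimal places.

0.2275

Below the line: ₹20,000, ₹24,000, ₹71,000, ₹79,000 (q = 4 of N = 8).
Normalized shortfalls: (89000−20000)/89000 = 0.7753; (89000−24000)/89000 = 0.7303; (89000−71000)/89000 = 0.2022; (89000−79000)/89000 = 0.1124.
Sum of shortfalls = 1.820225; P₁ averages over all N: 1.820225 / 8 = 0.2275.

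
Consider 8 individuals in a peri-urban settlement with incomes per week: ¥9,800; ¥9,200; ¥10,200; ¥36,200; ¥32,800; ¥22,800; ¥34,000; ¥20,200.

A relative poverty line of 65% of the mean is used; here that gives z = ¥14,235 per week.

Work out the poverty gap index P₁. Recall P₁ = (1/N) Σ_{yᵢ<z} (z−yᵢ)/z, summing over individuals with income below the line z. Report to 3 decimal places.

0.119

Below z: ¥9,200, ¥9,800, ¥10,200 (q = 3 of N = 8).
Shortfall ratios: (14235−9200)/14235 = 0.3537; (14235−9800)/14235 = 0.3116; (14235−10200)/14235 = 0.2835.
Σ = 0.948718. Dividing by the full population N = 8 gives P₁ = 0.119.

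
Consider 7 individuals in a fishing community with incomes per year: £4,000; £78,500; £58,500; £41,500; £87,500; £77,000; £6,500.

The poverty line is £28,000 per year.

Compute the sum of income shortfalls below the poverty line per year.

£45,500

Below z: £4,000, £6,500 (q = 2 of N = 7).
Individual gaps: 28000−4000 = 24000; 28000−6500 = 21500.
Aggregate gap = £45,500.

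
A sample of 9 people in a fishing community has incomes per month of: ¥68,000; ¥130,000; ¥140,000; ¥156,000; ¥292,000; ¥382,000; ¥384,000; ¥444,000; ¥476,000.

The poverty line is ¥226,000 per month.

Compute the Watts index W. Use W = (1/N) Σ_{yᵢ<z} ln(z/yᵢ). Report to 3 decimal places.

Poor units: ¥68,000, ¥130,000, ¥140,000, ¥156,000 (q = 4 of N = 9).
ln(z/y) terms: ln(226000/68000) = 1.2010; ln(226000/130000) = 0.5530; ln(226000/140000) = 0.4789; ln(226000/156000) = 0.3707.
W = 2.603599 / 9 = 0.289.

0.289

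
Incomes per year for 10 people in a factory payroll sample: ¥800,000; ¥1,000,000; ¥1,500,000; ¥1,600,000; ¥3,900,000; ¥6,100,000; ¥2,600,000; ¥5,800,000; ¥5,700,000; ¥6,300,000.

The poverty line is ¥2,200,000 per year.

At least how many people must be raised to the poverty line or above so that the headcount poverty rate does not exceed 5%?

4

4 of the 10 people are poor, so H = 4/10 = 0.400.
A headcount ratio of at most 5% allows at most ⌊0.05 × 10⌋ = 0 poor people.
So at least 4 − 0 = 4 must be lifted.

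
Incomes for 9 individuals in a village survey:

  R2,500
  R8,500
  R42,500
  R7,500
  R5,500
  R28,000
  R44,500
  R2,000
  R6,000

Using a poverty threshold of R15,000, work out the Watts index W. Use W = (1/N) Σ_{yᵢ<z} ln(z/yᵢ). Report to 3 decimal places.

0.776

Below z: R2,000, R2,500, R5,500, R6,000, R7,500, R8,500 (q = 6 of N = 9).
Log gaps: ln(15000/2000) = 2.0149; ln(15000/2500) = 1.7918; ln(15000/5500) = 1.0033; ln(15000/6000) = 0.9163; ln(15000/7500) = 0.6931; ln(15000/8500) = 0.5680.
W = 6.987387 / 9 = 0.776.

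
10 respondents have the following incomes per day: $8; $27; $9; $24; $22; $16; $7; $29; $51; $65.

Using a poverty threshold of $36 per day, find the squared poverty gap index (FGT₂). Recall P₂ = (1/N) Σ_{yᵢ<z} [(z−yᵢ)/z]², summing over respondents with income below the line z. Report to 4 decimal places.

Poor units: $7, $8, $9, $16, $22, $24, $27, $29 (q = 8 of N = 10).
Normalized shortfalls: (36−7)/36 = 0.8056; (36−8)/36 = 0.7778; (36−9)/36 = 0.7500; (36−16)/36 = 0.5556; (36−22)/36 = 0.3889; (36−24)/36 = 0.3333; (36−27)/36 = 0.2500; (36−29)/36 = 0.1944.
Squared: 0.6489; 0.6049; 0.5625; 0.3086; 0.1512; 0.1111; 0.0625; 0.0378.
Sum = 2.487654; P₂ = 2.487654 / 10 = 0.2488.

0.2488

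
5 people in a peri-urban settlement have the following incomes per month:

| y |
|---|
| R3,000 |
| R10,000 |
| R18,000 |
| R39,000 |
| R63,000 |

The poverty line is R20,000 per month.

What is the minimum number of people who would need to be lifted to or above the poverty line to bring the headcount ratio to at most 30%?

3 of the 5 people are poor, so H = 3/5 = 0.600.
A headcount ratio of at most 30% allows at most ⌊0.30 × 5⌋ = 1 poor people.
So at least 3 − 1 = 2 must be lifted.

2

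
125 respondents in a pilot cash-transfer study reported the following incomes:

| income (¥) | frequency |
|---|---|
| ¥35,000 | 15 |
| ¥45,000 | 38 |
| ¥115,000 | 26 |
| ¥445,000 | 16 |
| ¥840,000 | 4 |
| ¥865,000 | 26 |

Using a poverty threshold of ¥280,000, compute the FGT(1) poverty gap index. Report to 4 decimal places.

0.4827

Poor units: 15×¥35,000, 38×¥45,000, 26×¥115,000 (q = 79 of N = 125).
Gap ratios (z−y)/z: (280000−35000)/280000 = 0.8750 (×15); (280000−45000)/280000 = 0.8393 (×38); (280000−115000)/280000 = 0.5893 (×26).
Sum of shortfalls = 60.339286; P₁ averages over all N: 60.339286 / 125 = 0.4827.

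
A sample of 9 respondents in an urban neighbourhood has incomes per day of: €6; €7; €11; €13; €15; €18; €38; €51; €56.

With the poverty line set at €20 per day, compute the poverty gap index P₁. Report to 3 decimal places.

Below z: €6, €7, €11, €13, €15, €18 (q = 6 of N = 9).
Relative gaps: (20−6)/20 = 0.7000; (20−7)/20 = 0.6500; (20−11)/20 = 0.4500; (20−13)/20 = 0.3500; (20−15)/20 = 0.2500; (20−18)/20 = 0.1000.
Σ = 2.500000. Dividing by the full population N = 9 gives P₁ = 0.278.

0.278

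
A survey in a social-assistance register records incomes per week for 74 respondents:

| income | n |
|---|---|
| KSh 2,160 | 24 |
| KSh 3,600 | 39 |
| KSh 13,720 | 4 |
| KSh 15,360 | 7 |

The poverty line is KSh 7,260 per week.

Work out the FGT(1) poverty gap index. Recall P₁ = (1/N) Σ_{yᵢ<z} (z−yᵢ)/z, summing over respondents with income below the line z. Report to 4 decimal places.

Incomes under z: 24×KSh 2,160, 39×KSh 3,600 (q = 63 of N = 74).
Gap ratios (z−y)/z: (7260−2160)/7260 = 0.7025 (×24); (7260−3600)/7260 = 0.5041 (×39).
Σ = 36.520661. Dividing by the full population N = 74 gives P₁ = 0.4935.

0.4935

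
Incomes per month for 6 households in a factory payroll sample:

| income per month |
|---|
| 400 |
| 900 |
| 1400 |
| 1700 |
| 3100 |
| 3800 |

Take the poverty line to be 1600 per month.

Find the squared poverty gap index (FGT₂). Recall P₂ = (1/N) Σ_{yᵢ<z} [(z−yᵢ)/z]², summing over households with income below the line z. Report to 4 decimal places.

0.1283

Below z: 400, 900, 1400 (q = 3 of N = 6).
Gap ratios (z−y)/z: (1600−400)/1600 = 0.7500; (1600−900)/1600 = 0.4375; (1600−1400)/1600 = 0.1250.
Squared: 0.5625; 0.1914; 0.0156.
Sum = 0.769531; P₂ = 0.769531 / 6 = 0.1283.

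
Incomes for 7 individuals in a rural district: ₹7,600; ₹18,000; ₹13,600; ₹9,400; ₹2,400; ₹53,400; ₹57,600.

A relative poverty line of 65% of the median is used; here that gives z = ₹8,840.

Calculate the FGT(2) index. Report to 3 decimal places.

0.079

Below the line: ₹2,400, ₹7,600 (q = 2 of N = 7).
Gap ratios (z−y)/z: (8840−2400)/8840 = 0.7285; (8840−7600)/8840 = 0.1403.
Squared: 0.5307; 0.0197.
Sum = 0.550398; P₂ = 0.550398 / 7 = 0.079.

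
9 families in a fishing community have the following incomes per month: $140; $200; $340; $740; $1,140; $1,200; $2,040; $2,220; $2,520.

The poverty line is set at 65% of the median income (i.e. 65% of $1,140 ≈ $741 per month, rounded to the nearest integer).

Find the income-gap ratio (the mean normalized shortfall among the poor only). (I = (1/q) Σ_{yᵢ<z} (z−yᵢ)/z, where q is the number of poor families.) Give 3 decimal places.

0.521

Below the line: $140, $200, $340, $740 (q = 4 of N = 9).
Relative gaps: 0.8111, 0.7301, 0.5412, 0.0013; sum = 2.083671.
The income-gap ratio divides by q (the poor only): 2.083671 / 4 = 0.521.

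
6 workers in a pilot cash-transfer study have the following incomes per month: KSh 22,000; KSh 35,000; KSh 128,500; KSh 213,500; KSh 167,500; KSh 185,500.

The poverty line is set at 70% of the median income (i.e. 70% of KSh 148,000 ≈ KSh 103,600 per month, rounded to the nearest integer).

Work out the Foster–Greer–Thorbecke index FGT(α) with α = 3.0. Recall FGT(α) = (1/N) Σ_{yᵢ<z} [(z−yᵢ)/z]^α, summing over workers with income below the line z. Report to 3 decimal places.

Below z: KSh 22,000, KSh 35,000 (q = 2 of N = 6).
Shortfall ratios: (103600−22000)/103600 = 0.7876; (103600−35000)/103600 = 0.6622.
Raised to α = 3.0: 0.48864; 0.29033.
Sum = 0.778973; FGT(3.0) = 0.778973 / 6 = 0.130.

0.130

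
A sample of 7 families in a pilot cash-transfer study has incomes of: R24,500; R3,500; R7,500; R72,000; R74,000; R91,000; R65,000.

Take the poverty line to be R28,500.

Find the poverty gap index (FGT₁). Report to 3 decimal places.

Below z: R3,500, R7,500, R24,500 (q = 3 of N = 7).
Normalized shortfalls: (28500−3500)/28500 = 0.8772; (28500−7500)/28500 = 0.7368; (28500−24500)/28500 = 0.1404.
Sum of shortfalls = 1.754386; P₁ averages over all N: 1.754386 / 7 = 0.251.

0.251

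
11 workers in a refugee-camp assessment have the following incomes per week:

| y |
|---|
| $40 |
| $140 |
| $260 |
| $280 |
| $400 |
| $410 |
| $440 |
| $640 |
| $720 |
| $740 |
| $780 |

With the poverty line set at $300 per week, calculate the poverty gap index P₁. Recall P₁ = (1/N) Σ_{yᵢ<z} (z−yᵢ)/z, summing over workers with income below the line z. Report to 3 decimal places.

0.145

Incomes under z: $40, $140, $260, $280 (q = 4 of N = 11).
Normalized shortfalls: (300−40)/300 = 0.8667; (300−140)/300 = 0.5333; (300−260)/300 = 0.1333; (300−280)/300 = 0.0667.
Sum of shortfalls = 1.600000; P₁ averages over all N: 1.600000 / 11 = 0.145.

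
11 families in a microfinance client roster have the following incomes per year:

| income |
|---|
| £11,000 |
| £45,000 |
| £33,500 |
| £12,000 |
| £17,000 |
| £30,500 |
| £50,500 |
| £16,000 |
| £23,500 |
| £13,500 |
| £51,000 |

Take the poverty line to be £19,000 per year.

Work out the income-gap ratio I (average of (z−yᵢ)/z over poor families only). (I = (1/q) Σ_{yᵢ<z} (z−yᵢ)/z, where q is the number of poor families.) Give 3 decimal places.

0.268

Incomes under z: £11,000, £12,000, £13,500, £16,000, £17,000 (q = 5 of N = 11).
Shortfall ratios (z−y)/z: 0.4211, 0.3684, 0.2895, 0.1579, 0.1053; sum = 1.342105.
The income-gap ratio divides by q (the poor only): 1.342105 / 5 = 0.268.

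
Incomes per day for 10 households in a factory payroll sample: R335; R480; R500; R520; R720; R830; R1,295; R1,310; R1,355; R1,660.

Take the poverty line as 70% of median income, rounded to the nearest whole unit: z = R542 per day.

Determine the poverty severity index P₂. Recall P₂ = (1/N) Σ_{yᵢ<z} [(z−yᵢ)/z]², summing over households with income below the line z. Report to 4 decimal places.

Poor units: R335, R480, R500, R520 (q = 4 of N = 10).
Gap ratios (z−y)/z: (542−335)/542 = 0.3819; (542−480)/542 = 0.1144; (542−500)/542 = 0.0775; (542−520)/542 = 0.0406.
Squared: 0.1459; 0.0131; 0.0060; 0.0016.
Sum = 0.166600; P₂ = 0.166600 / 10 = 0.0167.

0.0167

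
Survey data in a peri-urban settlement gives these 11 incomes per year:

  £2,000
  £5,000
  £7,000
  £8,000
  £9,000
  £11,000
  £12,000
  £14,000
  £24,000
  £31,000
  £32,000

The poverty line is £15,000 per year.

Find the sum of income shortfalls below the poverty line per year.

£52,000

Incomes under z: £2,000, £5,000, £7,000, £8,000, £9,000, £11,000, £12,000, £14,000 (q = 8 of N = 11).
Individual gaps: 15000−2000 = 13000; 15000−5000 = 10000; 15000−7000 = 8000; 15000−8000 = 7000; 15000−9000 = 6000; 15000−11000 = 4000; 15000−12000 = 3000; 15000−14000 = 1000.
Aggregate gap = £52,000.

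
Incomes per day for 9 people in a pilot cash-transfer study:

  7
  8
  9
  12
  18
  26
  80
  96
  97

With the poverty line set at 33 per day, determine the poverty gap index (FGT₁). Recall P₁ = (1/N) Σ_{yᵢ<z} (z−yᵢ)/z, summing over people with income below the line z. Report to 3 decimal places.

Incomes under z: 7, 8, 9, 12, 18, 26 (q = 6 of N = 9).
Gap ratios (z−y)/z: (33−7)/33 = 0.7879; (33−8)/33 = 0.7576; (33−9)/33 = 0.7273; (33−12)/33 = 0.6364; (33−18)/33 = 0.4545; (33−26)/33 = 0.2121.
Sum of shortfalls = 3.575758; P₁ averages over all N: 3.575758 / 9 = 0.397.

0.397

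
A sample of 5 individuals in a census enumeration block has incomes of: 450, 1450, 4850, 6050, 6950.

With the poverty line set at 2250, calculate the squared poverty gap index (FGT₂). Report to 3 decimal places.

Incomes under z: 450, 1450 (q = 2 of N = 5).
Gap ratios (z−y)/z: (2250−450)/2250 = 0.8000; (2250−1450)/2250 = 0.3556.
Squared: 0.6400; 0.1264.
Sum = 0.766420; P₂ = 0.766420 / 5 = 0.153.

0.153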